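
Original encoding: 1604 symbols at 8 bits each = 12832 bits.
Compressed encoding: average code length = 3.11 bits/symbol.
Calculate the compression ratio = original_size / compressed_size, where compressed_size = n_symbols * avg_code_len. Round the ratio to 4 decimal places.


original_size = n_symbols * orig_bits = 1604 * 8 = 12832 bits
compressed_size = n_symbols * avg_code_len = 1604 * 3.11 = 4988.44 bits
ratio = original_size / compressed_size = 12832 / 4988.44 = 2.5723

Compression ratio = 2.5723


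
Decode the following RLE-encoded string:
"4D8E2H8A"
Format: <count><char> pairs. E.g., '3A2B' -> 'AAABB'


Expanding each <count><char> pair:
  4D -> 'DDDD'
  8E -> 'EEEEEEEE'
  2H -> 'HH'
  8A -> 'AAAAAAAA'

Decoded = DDDDEEEEEEEEHHAAAAAAAA


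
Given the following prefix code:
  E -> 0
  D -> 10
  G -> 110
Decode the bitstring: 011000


Decoding step by step:
Bits 0 -> E
Bits 110 -> G
Bits 0 -> E
Bits 0 -> E


Decoded message: EGEE


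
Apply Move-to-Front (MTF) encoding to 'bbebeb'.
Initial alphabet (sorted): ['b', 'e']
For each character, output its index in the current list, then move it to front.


MTF encoding:
'b': index 0 in ['b', 'e'] -> ['b', 'e']
'b': index 0 in ['b', 'e'] -> ['b', 'e']
'e': index 1 in ['b', 'e'] -> ['e', 'b']
'b': index 1 in ['e', 'b'] -> ['b', 'e']
'e': index 1 in ['b', 'e'] -> ['e', 'b']
'b': index 1 in ['e', 'b'] -> ['b', 'e']


Output: [0, 0, 1, 1, 1, 1]


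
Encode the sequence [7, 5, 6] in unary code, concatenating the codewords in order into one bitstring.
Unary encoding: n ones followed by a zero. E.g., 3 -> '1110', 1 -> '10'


Encode each number as n ones followed by a terminating 0:
  7 -> 11111110 (8 bits)
  5 -> 111110 (6 bits)
  6 -> 1111110 (7 bits)
Total length = 8 + 6 + 7 = 21 bits.

Unary([7, 5, 6]) = 111111101111101111110 (21 bits)


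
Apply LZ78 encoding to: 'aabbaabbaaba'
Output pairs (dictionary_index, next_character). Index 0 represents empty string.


LZ78 encoding steps:
Dictionary: {0: ''}
Step 1: w='' (idx 0), next='a' -> output (0, 'a'), add 'a' as idx 1
Step 2: w='a' (idx 1), next='b' -> output (1, 'b'), add 'ab' as idx 2
Step 3: w='' (idx 0), next='b' -> output (0, 'b'), add 'b' as idx 3
Step 4: w='a' (idx 1), next='a' -> output (1, 'a'), add 'aa' as idx 4
Step 5: w='b' (idx 3), next='b' -> output (3, 'b'), add 'bb' as idx 5
Step 6: w='aa' (idx 4), next='b' -> output (4, 'b'), add 'aab' as idx 6
Step 7: w='a' (idx 1), end of input -> output (1, '')


Encoded: [(0, 'a'), (1, 'b'), (0, 'b'), (1, 'a'), (3, 'b'), (4, 'b'), (1, '')]


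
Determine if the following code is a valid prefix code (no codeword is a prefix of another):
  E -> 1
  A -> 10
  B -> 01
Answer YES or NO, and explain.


Checking each pair (does one codeword prefix another?):
  E='1' vs A='10': prefix -- VIOLATION

NO -- this is NOT a valid prefix code. E (1) is a prefix of A (10).


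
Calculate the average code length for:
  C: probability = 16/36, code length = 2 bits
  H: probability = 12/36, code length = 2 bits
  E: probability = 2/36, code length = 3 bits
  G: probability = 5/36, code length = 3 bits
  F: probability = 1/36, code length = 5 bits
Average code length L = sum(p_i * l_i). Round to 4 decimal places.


Weighted contributions p_i * l_i:
  C: (16/36) * 2 = 32/36
  H: (12/36) * 2 = 24/36
  E: (2/36) * 3 = 6/36
  G: (5/36) * 3 = 15/36
  F: (1/36) * 5 = 5/36
Sum = (32 + 24 + 6 + 15 + 5)/36 = 82/36

L = 82/36 = 2.2778 bits/symbol


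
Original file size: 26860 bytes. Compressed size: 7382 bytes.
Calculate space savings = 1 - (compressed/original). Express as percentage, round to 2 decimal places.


ratio = compressed/original = 7382/26860 = 0.274832
savings = 1 - ratio = 1 - 0.274832 = 0.725168
as a percentage: 0.725168 * 100 = 72.52%

Space savings = 1 - 7382/26860 = 72.52%


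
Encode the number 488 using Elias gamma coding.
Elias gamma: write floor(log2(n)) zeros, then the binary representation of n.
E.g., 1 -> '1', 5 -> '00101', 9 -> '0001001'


num_bits = floor(log2(488)) + 1 = 9
leading_zeros = num_bits - 1 = 8
binary(488) = 111101000

Elias gamma(488) = '00000000' + '111101000' = 00000000111101000 (17 bits)


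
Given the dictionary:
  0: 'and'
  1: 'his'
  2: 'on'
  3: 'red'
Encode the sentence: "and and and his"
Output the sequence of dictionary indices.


Look up each word in the dictionary:
  'and' -> 0
  'and' -> 0
  'and' -> 0
  'his' -> 1

Encoded: [0, 0, 0, 1]


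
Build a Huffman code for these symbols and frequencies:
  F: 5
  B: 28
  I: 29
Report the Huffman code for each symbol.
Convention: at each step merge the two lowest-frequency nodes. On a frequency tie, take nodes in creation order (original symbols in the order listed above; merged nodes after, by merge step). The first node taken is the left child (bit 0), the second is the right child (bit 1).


Huffman tree construction:
Step 1: Merge F(5) + B(28) = 33
Step 2: Merge I(29) + (F+B)(33) = 62
Read each symbol's code off the tree from the root (left child = 0, right child = 1).

Codes:
  F: 10 (length 2)
  B: 11 (length 2)
  I: 0 (length 1)
Average code length: 95/62 = 1.5323 bits/symbol


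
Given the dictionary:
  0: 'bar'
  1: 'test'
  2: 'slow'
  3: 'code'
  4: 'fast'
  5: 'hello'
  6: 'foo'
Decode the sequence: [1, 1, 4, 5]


Look up each index in the dictionary:
  1 -> 'test'
  1 -> 'test'
  4 -> 'fast'
  5 -> 'hello'

Decoded: "test test fast hello"


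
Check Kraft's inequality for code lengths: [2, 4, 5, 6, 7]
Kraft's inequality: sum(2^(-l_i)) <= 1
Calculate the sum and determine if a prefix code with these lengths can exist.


Sum = 2^(-2) + 2^(-4) + 2^(-5) + 2^(-6) + 2^(-7)
    = 0.25 + 0.0625 + 0.03125 + 0.015625 + 0.0078125
    = 47/128 = 0.3671875
Since 0.3671875 <= 1, Kraft's inequality IS satisfied.
A prefix code with these lengths CAN exist.

Kraft sum = 0.3671875. Satisfied.


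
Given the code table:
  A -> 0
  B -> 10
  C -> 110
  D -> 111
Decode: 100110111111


Decoding:
10 -> B
0 -> A
110 -> C
111 -> D
111 -> D


Result: BACDD


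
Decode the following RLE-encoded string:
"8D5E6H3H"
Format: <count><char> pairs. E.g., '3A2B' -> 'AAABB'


Expanding each <count><char> pair:
  8D -> 'DDDDDDDD'
  5E -> 'EEEEE'
  6H -> 'HHHHHH'
  3H -> 'HHH'

Decoded = DDDDDDDDEEEEEHHHHHHHHH


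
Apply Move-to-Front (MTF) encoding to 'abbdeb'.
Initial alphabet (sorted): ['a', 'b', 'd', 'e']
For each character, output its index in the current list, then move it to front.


MTF encoding:
'a': index 0 in ['a', 'b', 'd', 'e'] -> ['a', 'b', 'd', 'e']
'b': index 1 in ['a', 'b', 'd', 'e'] -> ['b', 'a', 'd', 'e']
'b': index 0 in ['b', 'a', 'd', 'e'] -> ['b', 'a', 'd', 'e']
'd': index 2 in ['b', 'a', 'd', 'e'] -> ['d', 'b', 'a', 'e']
'e': index 3 in ['d', 'b', 'a', 'e'] -> ['e', 'd', 'b', 'a']
'b': index 2 in ['e', 'd', 'b', 'a'] -> ['b', 'e', 'd', 'a']


Output: [0, 1, 0, 2, 3, 2]


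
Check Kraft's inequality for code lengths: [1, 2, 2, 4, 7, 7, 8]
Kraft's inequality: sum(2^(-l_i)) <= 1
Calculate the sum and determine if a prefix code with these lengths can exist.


Sum = 2^(-1) + 2^(-2) + 2^(-2) + 2^(-4) + 2^(-7) + 2^(-7) + 2^(-8)
    = 0.5 + 0.25 + 0.25 + 0.0625 + 0.0078125 + 0.0078125 + 0.00390625
    = 277/256 = 1.08203125
Since 1.08203125 > 1, Kraft's inequality is NOT satisfied.
A prefix code with these lengths CANNOT exist.

Kraft sum = 1.08203125. Not satisfied.


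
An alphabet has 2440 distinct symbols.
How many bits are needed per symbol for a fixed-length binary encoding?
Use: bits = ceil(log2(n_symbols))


log2(2440) = 11.2527
Bracket: 2^11 = 2048 < 2440 <= 2^12 = 4096
So ceil(log2(2440)) = 12

bits = ceil(log2(2440)) = ceil(11.2527) = 12 bits


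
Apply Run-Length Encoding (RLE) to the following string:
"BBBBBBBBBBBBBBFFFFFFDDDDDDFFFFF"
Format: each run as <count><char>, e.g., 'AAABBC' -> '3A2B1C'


Scanning runs left to right:
  i=0: run of 'B' x 14 -> '14B'
  i=14: run of 'F' x 6 -> '6F'
  i=20: run of 'D' x 6 -> '6D'
  i=26: run of 'F' x 5 -> '5F'

RLE = 14B6F6D5F


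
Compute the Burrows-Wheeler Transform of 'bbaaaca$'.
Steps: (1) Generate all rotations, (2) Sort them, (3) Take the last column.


Rotations (sorted):
  0: $bbaaaca -> last char: a
  1: a$bbaaac -> last char: c
  2: aaaca$bb -> last char: b
  3: aaca$bba -> last char: a
  4: aca$bbaa -> last char: a
  5: baaaca$b -> last char: b
  6: bbaaaca$ -> last char: $
  7: ca$bbaaa -> last char: a


BWT = acbaab$a


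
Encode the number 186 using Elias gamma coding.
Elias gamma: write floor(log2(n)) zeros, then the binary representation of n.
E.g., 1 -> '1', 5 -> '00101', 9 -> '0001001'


num_bits = floor(log2(186)) + 1 = 8
leading_zeros = num_bits - 1 = 7
binary(186) = 10111010

Elias gamma(186) = '0000000' + '10111010' = 000000010111010 (15 bits)


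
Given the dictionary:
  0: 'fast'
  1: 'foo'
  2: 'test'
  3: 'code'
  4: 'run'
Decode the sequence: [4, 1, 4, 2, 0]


Look up each index in the dictionary:
  4 -> 'run'
  1 -> 'foo'
  4 -> 'run'
  2 -> 'test'
  0 -> 'fast'

Decoded: "run foo run test fast"


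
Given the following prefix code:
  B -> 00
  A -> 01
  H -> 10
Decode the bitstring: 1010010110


Decoding step by step:
Bits 10 -> H
Bits 10 -> H
Bits 01 -> A
Bits 01 -> A
Bits 10 -> H


Decoded message: HHAAH


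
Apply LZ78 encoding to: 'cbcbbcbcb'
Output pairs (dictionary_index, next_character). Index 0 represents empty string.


LZ78 encoding steps:
Dictionary: {0: ''}
Step 1: w='' (idx 0), next='c' -> output (0, 'c'), add 'c' as idx 1
Step 2: w='' (idx 0), next='b' -> output (0, 'b'), add 'b' as idx 2
Step 3: w='c' (idx 1), next='b' -> output (1, 'b'), add 'cb' as idx 3
Step 4: w='b' (idx 2), next='c' -> output (2, 'c'), add 'bc' as idx 4
Step 5: w='bc' (idx 4), next='b' -> output (4, 'b'), add 'bcb' as idx 5


Encoded: [(0, 'c'), (0, 'b'), (1, 'b'), (2, 'c'), (4, 'b')]


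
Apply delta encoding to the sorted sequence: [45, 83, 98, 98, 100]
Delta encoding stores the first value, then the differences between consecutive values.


First value: 45
Deltas:
  83 - 45 = 38
  98 - 83 = 15
  98 - 98 = 0
  100 - 98 = 2


Delta encoded: [45, 38, 15, 0, 2]


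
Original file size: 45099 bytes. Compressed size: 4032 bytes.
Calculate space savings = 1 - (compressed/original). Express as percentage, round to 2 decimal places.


ratio = compressed/original = 4032/45099 = 0.089403
savings = 1 - ratio = 1 - 0.089403 = 0.910597
as a percentage: 0.910597 * 100 = 91.06%

Space savings = 1 - 4032/45099 = 91.06%


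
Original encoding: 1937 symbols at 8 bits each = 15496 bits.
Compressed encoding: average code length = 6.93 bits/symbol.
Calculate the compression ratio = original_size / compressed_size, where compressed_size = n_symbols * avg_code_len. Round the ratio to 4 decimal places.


original_size = n_symbols * orig_bits = 1937 * 8 = 15496 bits
compressed_size = n_symbols * avg_code_len = 1937 * 6.93 = 13423.41 bits
ratio = original_size / compressed_size = 15496 / 13423.41 = 1.1544

Compression ratio = 1.1544


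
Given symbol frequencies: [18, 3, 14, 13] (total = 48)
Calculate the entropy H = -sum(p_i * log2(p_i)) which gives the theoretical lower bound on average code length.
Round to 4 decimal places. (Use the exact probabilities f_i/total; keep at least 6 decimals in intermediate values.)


Per-symbol terms -p_i * log2(p_i) with p_i = f_i/48:
  p = 18/48 = 0.375000: log2(p) = -1.415037, -p*log2(p) = 0.530639
  p = 3/48 = 0.062500: log2(p) = -4.000000, -p*log2(p) = 0.250000
  p = 14/48 = 0.291667: log2(p) = -1.777608, -p*log2(p) = 0.518469
  p = 13/48 = 0.270833: log2(p) = -1.884523, -p*log2(p) = 0.510392
H = 0.530639 + 0.250000 + 0.518469 + 0.510392 = 1.809500

H = 1.8095 bits/symbol


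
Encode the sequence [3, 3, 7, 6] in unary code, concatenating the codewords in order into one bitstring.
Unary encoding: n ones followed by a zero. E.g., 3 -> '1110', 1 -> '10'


Encode each number as n ones followed by a terminating 0:
  3 -> 1110 (4 bits)
  3 -> 1110 (4 bits)
  7 -> 11111110 (8 bits)
  6 -> 1111110 (7 bits)
Total length = 4 + 4 + 8 + 7 = 23 bits.

Unary([3, 3, 7, 6]) = 11101110111111101111110 (23 bits)


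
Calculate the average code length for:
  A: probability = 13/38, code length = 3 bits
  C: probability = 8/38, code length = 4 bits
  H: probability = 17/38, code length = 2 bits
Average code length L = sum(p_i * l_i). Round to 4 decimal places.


Weighted contributions p_i * l_i:
  A: (13/38) * 3 = 39/38
  C: (8/38) * 4 = 32/38
  H: (17/38) * 2 = 34/38
Sum = (39 + 32 + 34)/38 = 105/38

L = 105/38 = 2.7632 bits/symbol


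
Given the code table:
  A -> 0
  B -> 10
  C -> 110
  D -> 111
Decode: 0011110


Decoding:
0 -> A
0 -> A
111 -> D
10 -> B


Result: AADB


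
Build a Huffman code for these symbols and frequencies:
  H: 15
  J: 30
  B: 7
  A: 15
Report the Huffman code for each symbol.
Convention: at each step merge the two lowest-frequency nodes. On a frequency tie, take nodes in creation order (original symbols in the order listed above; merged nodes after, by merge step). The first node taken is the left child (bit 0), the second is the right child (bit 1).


Huffman tree construction:
Step 1: Merge B(7) + H(15) = 22
Step 2: Merge A(15) + (B+H)(22) = 37
Step 3: Merge J(30) + (A+(B+H))(37) = 67
Read each symbol's code off the tree from the root (left child = 0, right child = 1).

Codes:
  H: 111 (length 3)
  J: 0 (length 1)
  B: 110 (length 3)
  A: 10 (length 2)
Average code length: 126/67 = 1.8806 bits/symbol


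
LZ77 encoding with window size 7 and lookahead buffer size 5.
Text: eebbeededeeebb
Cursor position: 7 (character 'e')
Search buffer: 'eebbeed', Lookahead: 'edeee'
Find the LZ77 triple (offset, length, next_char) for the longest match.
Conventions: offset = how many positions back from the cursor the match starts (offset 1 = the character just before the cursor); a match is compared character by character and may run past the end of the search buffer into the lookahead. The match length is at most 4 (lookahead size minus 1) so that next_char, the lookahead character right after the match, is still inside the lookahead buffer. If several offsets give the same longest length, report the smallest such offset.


Try each offset into the search buffer:
  offset=1 (pos 6, char 'd'): match length 0
  offset=2 (pos 5, char 'e'): match length 3
  offset=3 (pos 4, char 'e'): match length 1
  offset=4 (pos 3, char 'b'): match length 0
  offset=5 (pos 2, char 'b'): match length 0
  offset=6 (pos 1, char 'e'): match length 1
  offset=7 (pos 0, char 'e'): match length 1
Longest match has length 3 at offset 2.
next_char = character at position 7 + 3 = 10 -> 'e'

Best match: offset=2, length=3 (matching 'ede' starting at position 5)
LZ77 triple: (2, 3, 'e')


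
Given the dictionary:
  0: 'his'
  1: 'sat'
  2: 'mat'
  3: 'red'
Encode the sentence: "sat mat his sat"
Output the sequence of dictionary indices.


Look up each word in the dictionary:
  'sat' -> 1
  'mat' -> 2
  'his' -> 0
  'sat' -> 1

Encoded: [1, 2, 0, 1]


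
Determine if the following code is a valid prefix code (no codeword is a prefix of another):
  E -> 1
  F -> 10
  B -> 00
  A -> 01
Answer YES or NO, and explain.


Checking each pair (does one codeword prefix another?):
  E='1' vs F='10': prefix -- VIOLATION

NO -- this is NOT a valid prefix code. E (1) is a prefix of F (10).


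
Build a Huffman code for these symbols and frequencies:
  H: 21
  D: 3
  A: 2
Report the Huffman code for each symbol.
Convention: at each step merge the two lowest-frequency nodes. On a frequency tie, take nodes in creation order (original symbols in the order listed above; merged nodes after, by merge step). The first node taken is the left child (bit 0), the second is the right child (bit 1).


Huffman tree construction:
Step 1: Merge A(2) + D(3) = 5
Step 2: Merge (A+D)(5) + H(21) = 26
Read each symbol's code off the tree from the root (left child = 0, right child = 1).

Codes:
  H: 1 (length 1)
  D: 01 (length 2)
  A: 00 (length 2)
Average code length: 31/26 = 1.1923 bits/symbol


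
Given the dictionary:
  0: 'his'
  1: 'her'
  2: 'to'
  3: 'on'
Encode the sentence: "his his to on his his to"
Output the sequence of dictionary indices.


Look up each word in the dictionary:
  'his' -> 0
  'his' -> 0
  'to' -> 2
  'on' -> 3
  'his' -> 0
  'his' -> 0
  'to' -> 2

Encoded: [0, 0, 2, 3, 0, 0, 2]


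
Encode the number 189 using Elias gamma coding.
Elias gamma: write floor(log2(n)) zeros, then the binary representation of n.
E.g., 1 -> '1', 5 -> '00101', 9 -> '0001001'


num_bits = floor(log2(189)) + 1 = 8
leading_zeros = num_bits - 1 = 7
binary(189) = 10111101

Elias gamma(189) = '0000000' + '10111101' = 000000010111101 (15 bits)


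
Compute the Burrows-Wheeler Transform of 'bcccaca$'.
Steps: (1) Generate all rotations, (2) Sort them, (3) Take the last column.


Rotations (sorted):
  0: $bcccaca -> last char: a
  1: a$bcccac -> last char: c
  2: aca$bccc -> last char: c
  3: bcccaca$ -> last char: $
  4: ca$bccca -> last char: a
  5: caca$bcc -> last char: c
  6: ccaca$bc -> last char: c
  7: cccaca$b -> last char: b


BWT = acc$accb


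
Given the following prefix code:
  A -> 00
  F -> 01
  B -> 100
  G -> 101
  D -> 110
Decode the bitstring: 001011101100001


Decoding step by step:
Bits 00 -> A
Bits 101 -> G
Bits 110 -> D
Bits 110 -> D
Bits 00 -> A
Bits 01 -> F


Decoded message: AGDDAF


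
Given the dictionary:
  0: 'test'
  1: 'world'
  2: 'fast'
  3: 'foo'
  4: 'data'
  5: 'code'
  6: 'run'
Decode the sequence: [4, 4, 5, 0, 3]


Look up each index in the dictionary:
  4 -> 'data'
  4 -> 'data'
  5 -> 'code'
  0 -> 'test'
  3 -> 'foo'

Decoded: "data data code test foo"


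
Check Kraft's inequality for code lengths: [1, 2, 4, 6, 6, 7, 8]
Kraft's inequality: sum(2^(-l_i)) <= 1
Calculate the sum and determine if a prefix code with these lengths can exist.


Sum = 2^(-1) + 2^(-2) + 2^(-4) + 2^(-6) + 2^(-6) + 2^(-7) + 2^(-8)
    = 0.5 + 0.25 + 0.0625 + 0.015625 + 0.015625 + 0.0078125 + 0.00390625
    = 219/256 = 0.85546875
Since 0.85546875 <= 1, Kraft's inequality IS satisfied.
A prefix code with these lengths CAN exist.

Kraft sum = 0.85546875. Satisfied.


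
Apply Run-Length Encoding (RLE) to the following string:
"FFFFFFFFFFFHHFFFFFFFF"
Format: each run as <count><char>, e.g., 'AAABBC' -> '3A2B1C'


Scanning runs left to right:
  i=0: run of 'F' x 11 -> '11F'
  i=11: run of 'H' x 2 -> '2H'
  i=13: run of 'F' x 8 -> '8F'

RLE = 11F2H8F


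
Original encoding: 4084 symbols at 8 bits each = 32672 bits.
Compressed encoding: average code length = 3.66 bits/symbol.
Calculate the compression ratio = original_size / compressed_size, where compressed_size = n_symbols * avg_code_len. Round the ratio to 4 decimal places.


original_size = n_symbols * orig_bits = 4084 * 8 = 32672 bits
compressed_size = n_symbols * avg_code_len = 4084 * 3.66 = 14947.44 bits
ratio = original_size / compressed_size = 32672 / 14947.44 = 2.1858

Compression ratio = 2.1858


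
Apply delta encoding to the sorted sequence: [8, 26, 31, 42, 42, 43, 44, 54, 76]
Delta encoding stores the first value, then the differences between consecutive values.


First value: 8
Deltas:
  26 - 8 = 18
  31 - 26 = 5
  42 - 31 = 11
  42 - 42 = 0
  43 - 42 = 1
  44 - 43 = 1
  54 - 44 = 10
  76 - 54 = 22


Delta encoded: [8, 18, 5, 11, 0, 1, 1, 10, 22]


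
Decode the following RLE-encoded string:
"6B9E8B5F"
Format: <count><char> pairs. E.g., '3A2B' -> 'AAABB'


Expanding each <count><char> pair:
  6B -> 'BBBBBB'
  9E -> 'EEEEEEEEE'
  8B -> 'BBBBBBBB'
  5F -> 'FFFFF'

Decoded = BBBBBBEEEEEEEEEBBBBBBBBFFFFF


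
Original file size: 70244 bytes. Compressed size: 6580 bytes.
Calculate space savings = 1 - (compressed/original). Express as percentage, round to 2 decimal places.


ratio = compressed/original = 6580/70244 = 0.093673
savings = 1 - ratio = 1 - 0.093673 = 0.906327
as a percentage: 0.906327 * 100 = 90.63%

Space savings = 1 - 6580/70244 = 90.63%


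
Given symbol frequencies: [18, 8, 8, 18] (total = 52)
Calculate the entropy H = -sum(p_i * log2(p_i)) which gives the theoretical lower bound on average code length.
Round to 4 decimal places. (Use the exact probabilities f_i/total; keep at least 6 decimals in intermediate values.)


Per-symbol terms -p_i * log2(p_i) with p_i = f_i/52:
  p = 18/52 = 0.346154: log2(p) = -1.530515, -p*log2(p) = 0.529794
  p = 8/52 = 0.153846: log2(p) = -2.700440, -p*log2(p) = 0.415452
  p = 8/52 = 0.153846: log2(p) = -2.700440, -p*log2(p) = 0.415452
  p = 18/52 = 0.346154: log2(p) = -1.530515, -p*log2(p) = 0.529794
H = 0.529794 + 0.415452 + 0.415452 + 0.529794 = 1.890492

H = 1.8905 bits/symbol


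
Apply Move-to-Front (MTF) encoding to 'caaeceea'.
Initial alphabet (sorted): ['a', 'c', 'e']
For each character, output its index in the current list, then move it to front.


MTF encoding:
'c': index 1 in ['a', 'c', 'e'] -> ['c', 'a', 'e']
'a': index 1 in ['c', 'a', 'e'] -> ['a', 'c', 'e']
'a': index 0 in ['a', 'c', 'e'] -> ['a', 'c', 'e']
'e': index 2 in ['a', 'c', 'e'] -> ['e', 'a', 'c']
'c': index 2 in ['e', 'a', 'c'] -> ['c', 'e', 'a']
'e': index 1 in ['c', 'e', 'a'] -> ['e', 'c', 'a']
'e': index 0 in ['e', 'c', 'a'] -> ['e', 'c', 'a']
'a': index 2 in ['e', 'c', 'a'] -> ['a', 'e', 'c']


Output: [1, 1, 0, 2, 2, 1, 0, 2]


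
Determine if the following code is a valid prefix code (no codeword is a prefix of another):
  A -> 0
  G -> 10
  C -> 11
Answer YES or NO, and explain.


Checking each pair (does one codeword prefix another?):
  A='0' vs G='10': no prefix
  A='0' vs C='11': no prefix
  G='10' vs A='0': no prefix
  G='10' vs C='11': no prefix
  C='11' vs A='0': no prefix
  C='11' vs G='10': no prefix
No violation found over all pairs.

YES -- this is a valid prefix code. No codeword is a prefix of any other codeword.


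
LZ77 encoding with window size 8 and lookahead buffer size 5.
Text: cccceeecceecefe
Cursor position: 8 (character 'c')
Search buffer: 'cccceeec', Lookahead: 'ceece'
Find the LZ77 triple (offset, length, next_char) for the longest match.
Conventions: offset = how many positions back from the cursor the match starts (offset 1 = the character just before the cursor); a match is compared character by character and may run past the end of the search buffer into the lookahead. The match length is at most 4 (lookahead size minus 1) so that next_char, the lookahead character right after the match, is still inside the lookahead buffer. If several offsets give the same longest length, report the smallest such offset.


Try each offset into the search buffer:
  offset=1 (pos 7, char 'c'): match length 1
  offset=2 (pos 6, char 'e'): match length 0
  offset=3 (pos 5, char 'e'): match length 0
  offset=4 (pos 4, char 'e'): match length 0
  offset=5 (pos 3, char 'c'): match length 3
  offset=6 (pos 2, char 'c'): match length 1
  offset=7 (pos 1, char 'c'): match length 1
  offset=8 (pos 0, char 'c'): match length 1
Longest match has length 3 at offset 5.
next_char = character at position 8 + 3 = 11 -> 'c'

Best match: offset=5, length=3 (matching 'cee' starting at position 3)
LZ77 triple: (5, 3, 'c')


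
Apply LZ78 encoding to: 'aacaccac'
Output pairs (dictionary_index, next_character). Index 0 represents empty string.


LZ78 encoding steps:
Dictionary: {0: ''}
Step 1: w='' (idx 0), next='a' -> output (0, 'a'), add 'a' as idx 1
Step 2: w='a' (idx 1), next='c' -> output (1, 'c'), add 'ac' as idx 2
Step 3: w='ac' (idx 2), next='c' -> output (2, 'c'), add 'acc' as idx 3
Step 4: w='ac' (idx 2), end of input -> output (2, '')


Encoded: [(0, 'a'), (1, 'c'), (2, 'c'), (2, '')]


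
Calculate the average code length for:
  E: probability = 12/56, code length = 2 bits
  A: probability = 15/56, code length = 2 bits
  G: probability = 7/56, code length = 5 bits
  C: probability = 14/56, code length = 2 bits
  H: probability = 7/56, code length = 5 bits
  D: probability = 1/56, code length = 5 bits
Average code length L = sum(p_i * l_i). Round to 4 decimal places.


Weighted contributions p_i * l_i:
  E: (12/56) * 2 = 24/56
  A: (15/56) * 2 = 30/56
  G: (7/56) * 5 = 35/56
  C: (14/56) * 2 = 28/56
  H: (7/56) * 5 = 35/56
  D: (1/56) * 5 = 5/56
Sum = (24 + 30 + 35 + 28 + 35 + 5)/56 = 157/56

L = 157/56 = 2.8036 bits/symbol


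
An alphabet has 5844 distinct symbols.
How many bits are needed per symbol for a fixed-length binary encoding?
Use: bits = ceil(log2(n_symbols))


log2(5844) = 12.5127
Bracket: 2^12 = 4096 < 5844 <= 2^13 = 8192
So ceil(log2(5844)) = 13

bits = ceil(log2(5844)) = ceil(12.5127) = 13 bits


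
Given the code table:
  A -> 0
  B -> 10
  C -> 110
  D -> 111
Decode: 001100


Decoding:
0 -> A
0 -> A
110 -> C
0 -> A


Result: AACA


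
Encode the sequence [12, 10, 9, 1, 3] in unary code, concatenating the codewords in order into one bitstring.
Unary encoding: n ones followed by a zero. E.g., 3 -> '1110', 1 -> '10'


Encode each number as n ones followed by a terminating 0:
  12 -> 1111111111110 (13 bits)
  10 -> 11111111110 (11 bits)
  9 -> 1111111110 (10 bits)
  1 -> 10 (2 bits)
  3 -> 1110 (4 bits)
Total length = 13 + 11 + 10 + 2 + 4 = 40 bits.

Unary([12, 10, 9, 1, 3]) = 1111111111110111111111101111111110101110 (40 bits)


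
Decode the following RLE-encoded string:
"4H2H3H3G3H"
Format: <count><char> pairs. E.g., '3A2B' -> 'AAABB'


Expanding each <count><char> pair:
  4H -> 'HHHH'
  2H -> 'HH'
  3H -> 'HHH'
  3G -> 'GGG'
  3H -> 'HHH'

Decoded = HHHHHHHHHGGGHHH


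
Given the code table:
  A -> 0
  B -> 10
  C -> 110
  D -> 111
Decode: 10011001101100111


Decoding:
10 -> B
0 -> A
110 -> C
0 -> A
110 -> C
110 -> C
0 -> A
111 -> D


Result: BACACCAD


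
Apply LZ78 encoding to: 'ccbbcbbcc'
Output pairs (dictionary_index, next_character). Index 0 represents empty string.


LZ78 encoding steps:
Dictionary: {0: ''}
Step 1: w='' (idx 0), next='c' -> output (0, 'c'), add 'c' as idx 1
Step 2: w='c' (idx 1), next='b' -> output (1, 'b'), add 'cb' as idx 2
Step 3: w='' (idx 0), next='b' -> output (0, 'b'), add 'b' as idx 3
Step 4: w='cb' (idx 2), next='b' -> output (2, 'b'), add 'cbb' as idx 4
Step 5: w='c' (idx 1), next='c' -> output (1, 'c'), add 'cc' as idx 5


Encoded: [(0, 'c'), (1, 'b'), (0, 'b'), (2, 'b'), (1, 'c')]


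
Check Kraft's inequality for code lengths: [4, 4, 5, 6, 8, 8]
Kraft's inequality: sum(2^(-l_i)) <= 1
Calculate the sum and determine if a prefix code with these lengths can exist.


Sum = 2^(-4) + 2^(-4) + 2^(-5) + 2^(-6) + 2^(-8) + 2^(-8)
    = 0.0625 + 0.0625 + 0.03125 + 0.015625 + 0.00390625 + 0.00390625
    = 46/256 = 0.1796875
Since 0.1796875 <= 1, Kraft's inequality IS satisfied.
A prefix code with these lengths CAN exist.

Kraft sum = 0.1796875. Satisfied.


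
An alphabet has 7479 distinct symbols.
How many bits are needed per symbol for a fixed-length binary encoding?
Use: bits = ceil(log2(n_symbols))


log2(7479) = 12.8686
Bracket: 2^12 = 4096 < 7479 <= 2^13 = 8192
So ceil(log2(7479)) = 13

bits = ceil(log2(7479)) = ceil(12.8686) = 13 bits


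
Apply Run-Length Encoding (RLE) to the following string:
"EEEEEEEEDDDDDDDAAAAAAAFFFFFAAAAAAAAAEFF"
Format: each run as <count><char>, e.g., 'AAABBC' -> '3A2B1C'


Scanning runs left to right:
  i=0: run of 'E' x 8 -> '8E'
  i=8: run of 'D' x 7 -> '7D'
  i=15: run of 'A' x 7 -> '7A'
  i=22: run of 'F' x 5 -> '5F'
  i=27: run of 'A' x 9 -> '9A'
  i=36: run of 'E' x 1 -> '1E'
  i=37: run of 'F' x 2 -> '2F'

RLE = 8E7D7A5F9A1E2F


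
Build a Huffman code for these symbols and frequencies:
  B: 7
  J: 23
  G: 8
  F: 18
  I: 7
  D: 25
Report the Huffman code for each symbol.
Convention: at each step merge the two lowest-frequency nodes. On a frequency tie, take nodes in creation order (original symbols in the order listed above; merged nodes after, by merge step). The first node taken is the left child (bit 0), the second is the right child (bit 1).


Huffman tree construction:
Step 1: Merge B(7) + I(7) = 14
Step 2: Merge G(8) + (B+I)(14) = 22
Step 3: Merge F(18) + (G+(B+I))(22) = 40
Step 4: Merge J(23) + D(25) = 48
Step 5: Merge (F+(G+(B+I)))(40) + (J+D)(48) = 88
Read each symbol's code off the tree from the root (left child = 0, right child = 1).

Codes:
  B: 0110 (length 4)
  J: 10 (length 2)
  G: 010 (length 3)
  F: 00 (length 2)
  I: 0111 (length 4)
  D: 11 (length 2)
Average code length: 212/88 = 2.4091 bits/symbol


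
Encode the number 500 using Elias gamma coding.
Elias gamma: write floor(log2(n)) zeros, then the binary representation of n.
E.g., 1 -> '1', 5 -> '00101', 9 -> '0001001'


num_bits = floor(log2(500)) + 1 = 9
leading_zeros = num_bits - 1 = 8
binary(500) = 111110100

Elias gamma(500) = '00000000' + '111110100' = 00000000111110100 (17 bits)


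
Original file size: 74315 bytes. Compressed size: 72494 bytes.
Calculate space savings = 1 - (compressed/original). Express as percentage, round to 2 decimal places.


ratio = compressed/original = 72494/74315 = 0.975496
savings = 1 - ratio = 1 - 0.975496 = 0.024504
as a percentage: 0.024504 * 100 = 2.45%

Space savings = 1 - 72494/74315 = 2.45%


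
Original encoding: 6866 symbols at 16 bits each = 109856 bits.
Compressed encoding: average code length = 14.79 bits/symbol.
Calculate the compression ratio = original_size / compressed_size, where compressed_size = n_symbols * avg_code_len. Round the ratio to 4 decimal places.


original_size = n_symbols * orig_bits = 6866 * 16 = 109856 bits
compressed_size = n_symbols * avg_code_len = 6866 * 14.79 = 101548.14 bits
ratio = original_size / compressed_size = 109856 / 101548.14 = 1.0818

Compression ratio = 1.0818


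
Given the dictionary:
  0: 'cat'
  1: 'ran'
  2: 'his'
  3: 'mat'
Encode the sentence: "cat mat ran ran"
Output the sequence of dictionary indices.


Look up each word in the dictionary:
  'cat' -> 0
  'mat' -> 3
  'ran' -> 1
  'ran' -> 1

Encoded: [0, 3, 1, 1]


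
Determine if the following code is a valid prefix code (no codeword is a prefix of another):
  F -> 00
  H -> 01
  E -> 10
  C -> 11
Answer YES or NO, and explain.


Checking each pair (does one codeword prefix another?):
  F='00' vs H='01': no prefix
  F='00' vs E='10': no prefix
  F='00' vs C='11': no prefix
  H='01' vs F='00': no prefix
  H='01' vs E='10': no prefix
  H='01' vs C='11': no prefix
  E='10' vs F='00': no prefix
  E='10' vs H='01': no prefix
  E='10' vs C='11': no prefix
  C='11' vs F='00': no prefix
  C='11' vs H='01': no prefix
  C='11' vs E='10': no prefix
No violation found over all pairs.

YES -- this is a valid prefix code. No codeword is a prefix of any other codeword.


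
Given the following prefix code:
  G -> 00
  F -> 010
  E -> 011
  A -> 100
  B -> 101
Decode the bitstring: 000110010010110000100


Decoding step by step:
Bits 00 -> G
Bits 011 -> E
Bits 00 -> G
Bits 100 -> A
Bits 101 -> B
Bits 100 -> A
Bits 00 -> G
Bits 100 -> A


Decoded message: GEGABAGA


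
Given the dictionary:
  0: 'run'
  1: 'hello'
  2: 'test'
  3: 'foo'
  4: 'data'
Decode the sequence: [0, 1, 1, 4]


Look up each index in the dictionary:
  0 -> 'run'
  1 -> 'hello'
  1 -> 'hello'
  4 -> 'data'

Decoded: "run hello hello data"


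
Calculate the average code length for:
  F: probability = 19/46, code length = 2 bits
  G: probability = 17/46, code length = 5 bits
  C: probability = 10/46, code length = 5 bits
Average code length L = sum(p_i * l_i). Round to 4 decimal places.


Weighted contributions p_i * l_i:
  F: (19/46) * 2 = 38/46
  G: (17/46) * 5 = 85/46
  C: (10/46) * 5 = 50/46
Sum = (38 + 85 + 50)/46 = 173/46

L = 173/46 = 3.7609 bits/symbol


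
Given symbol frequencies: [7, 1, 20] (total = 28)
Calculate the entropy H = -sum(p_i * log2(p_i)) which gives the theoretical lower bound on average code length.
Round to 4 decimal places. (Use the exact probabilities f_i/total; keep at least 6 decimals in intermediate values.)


Per-symbol terms -p_i * log2(p_i) with p_i = f_i/28:
  p = 7/28 = 0.250000: log2(p) = -2.000000, -p*log2(p) = 0.500000
  p = 1/28 = 0.035714: log2(p) = -4.807355, -p*log2(p) = 0.171691
  p = 20/28 = 0.714286: log2(p) = -0.485427, -p*log2(p) = 0.346733
H = 0.500000 + 0.171691 + 0.346733 = 1.018424

H = 1.0184 bits/symbol


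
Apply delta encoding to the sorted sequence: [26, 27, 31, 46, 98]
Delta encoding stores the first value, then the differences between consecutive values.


First value: 26
Deltas:
  27 - 26 = 1
  31 - 27 = 4
  46 - 31 = 15
  98 - 46 = 52


Delta encoded: [26, 1, 4, 15, 52]


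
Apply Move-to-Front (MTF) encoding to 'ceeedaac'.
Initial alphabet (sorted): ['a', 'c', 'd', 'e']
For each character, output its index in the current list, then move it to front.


MTF encoding:
'c': index 1 in ['a', 'c', 'd', 'e'] -> ['c', 'a', 'd', 'e']
'e': index 3 in ['c', 'a', 'd', 'e'] -> ['e', 'c', 'a', 'd']
'e': index 0 in ['e', 'c', 'a', 'd'] -> ['e', 'c', 'a', 'd']
'e': index 0 in ['e', 'c', 'a', 'd'] -> ['e', 'c', 'a', 'd']
'd': index 3 in ['e', 'c', 'a', 'd'] -> ['d', 'e', 'c', 'a']
'a': index 3 in ['d', 'e', 'c', 'a'] -> ['a', 'd', 'e', 'c']
'a': index 0 in ['a', 'd', 'e', 'c'] -> ['a', 'd', 'e', 'c']
'c': index 3 in ['a', 'd', 'e', 'c'] -> ['c', 'a', 'd', 'e']


Output: [1, 3, 0, 0, 3, 3, 0, 3]


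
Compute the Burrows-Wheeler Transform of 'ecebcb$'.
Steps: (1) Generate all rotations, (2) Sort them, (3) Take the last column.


Rotations (sorted):
  0: $ecebcb -> last char: b
  1: b$ecebc -> last char: c
  2: bcb$ece -> last char: e
  3: cb$eceb -> last char: b
  4: cebcb$e -> last char: e
  5: ebcb$ec -> last char: c
  6: ecebcb$ -> last char: $


BWT = bcebec$


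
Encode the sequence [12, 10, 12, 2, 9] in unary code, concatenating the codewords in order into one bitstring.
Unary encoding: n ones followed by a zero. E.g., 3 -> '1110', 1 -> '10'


Encode each number as n ones followed by a terminating 0:
  12 -> 1111111111110 (13 bits)
  10 -> 11111111110 (11 bits)
  12 -> 1111111111110 (13 bits)
  2 -> 110 (3 bits)
  9 -> 1111111110 (10 bits)
Total length = 13 + 11 + 13 + 3 + 10 = 50 bits.

Unary([12, 10, 12, 2, 9]) = 11111111111101111111111011111111111101101111111110 (50 bits)


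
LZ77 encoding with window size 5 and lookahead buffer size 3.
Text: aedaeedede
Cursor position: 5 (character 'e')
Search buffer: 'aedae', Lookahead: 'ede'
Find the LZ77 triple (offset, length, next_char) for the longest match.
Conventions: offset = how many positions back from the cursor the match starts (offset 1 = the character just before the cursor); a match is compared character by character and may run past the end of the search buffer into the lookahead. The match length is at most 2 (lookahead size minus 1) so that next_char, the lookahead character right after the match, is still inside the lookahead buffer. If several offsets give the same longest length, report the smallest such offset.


Try each offset into the search buffer:
  offset=1 (pos 4, char 'e'): match length 1
  offset=2 (pos 3, char 'a'): match length 0
  offset=3 (pos 2, char 'd'): match length 0
  offset=4 (pos 1, char 'e'): match length 2
  offset=5 (pos 0, char 'a'): match length 0
Longest match has length 2 at offset 4.
next_char = character at position 5 + 2 = 7 -> 'e'

Best match: offset=4, length=2 (matching 'ed' starting at position 1)
LZ77 triple: (4, 2, 'e')


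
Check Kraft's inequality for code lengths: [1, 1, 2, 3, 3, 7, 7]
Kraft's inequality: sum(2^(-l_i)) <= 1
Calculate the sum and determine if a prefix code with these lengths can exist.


Sum = 2^(-1) + 2^(-1) + 2^(-2) + 2^(-3) + 2^(-3) + 2^(-7) + 2^(-7)
    = 0.5 + 0.5 + 0.25 + 0.125 + 0.125 + 0.0078125 + 0.0078125
    = 194/128 = 1.515625
Since 1.515625 > 1, Kraft's inequality is NOT satisfied.
A prefix code with these lengths CANNOT exist.

Kraft sum = 1.515625. Not satisfied.


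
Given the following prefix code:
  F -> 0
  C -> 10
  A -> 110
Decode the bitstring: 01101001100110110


Decoding step by step:
Bits 0 -> F
Bits 110 -> A
Bits 10 -> C
Bits 0 -> F
Bits 110 -> A
Bits 0 -> F
Bits 110 -> A
Bits 110 -> A


Decoded message: FACFAFAA


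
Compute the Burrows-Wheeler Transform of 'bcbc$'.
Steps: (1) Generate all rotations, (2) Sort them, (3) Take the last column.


Rotations (sorted):
  0: $bcbc -> last char: c
  1: bc$bc -> last char: c
  2: bcbc$ -> last char: $
  3: c$bcb -> last char: b
  4: cbc$b -> last char: b


BWT = cc$bb


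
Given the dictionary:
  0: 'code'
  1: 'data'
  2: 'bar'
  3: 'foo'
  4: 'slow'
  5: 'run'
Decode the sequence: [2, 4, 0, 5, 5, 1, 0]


Look up each index in the dictionary:
  2 -> 'bar'
  4 -> 'slow'
  0 -> 'code'
  5 -> 'run'
  5 -> 'run'
  1 -> 'data'
  0 -> 'code'

Decoded: "bar slow code run run data code"


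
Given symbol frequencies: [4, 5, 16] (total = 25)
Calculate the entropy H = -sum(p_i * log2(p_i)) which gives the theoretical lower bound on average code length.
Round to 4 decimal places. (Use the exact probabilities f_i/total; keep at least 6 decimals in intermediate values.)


Per-symbol terms -p_i * log2(p_i) with p_i = f_i/25:
  p = 4/25 = 0.160000: log2(p) = -2.643856, -p*log2(p) = 0.423017
  p = 5/25 = 0.200000: log2(p) = -2.321928, -p*log2(p) = 0.464386
  p = 16/25 = 0.640000: log2(p) = -0.643856, -p*log2(p) = 0.412068
H = 0.423017 + 0.464386 + 0.412068 = 1.299471

H = 1.2995 bits/symbol


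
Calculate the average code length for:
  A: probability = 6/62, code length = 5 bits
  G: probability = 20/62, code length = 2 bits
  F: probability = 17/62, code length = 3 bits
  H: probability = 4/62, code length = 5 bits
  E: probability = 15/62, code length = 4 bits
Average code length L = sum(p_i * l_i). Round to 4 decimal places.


Weighted contributions p_i * l_i:
  A: (6/62) * 5 = 30/62
  G: (20/62) * 2 = 40/62
  F: (17/62) * 3 = 51/62
  H: (4/62) * 5 = 20/62
  E: (15/62) * 4 = 60/62
Sum = (30 + 40 + 51 + 20 + 60)/62 = 201/62

L = 201/62 = 3.2419 bits/symbol


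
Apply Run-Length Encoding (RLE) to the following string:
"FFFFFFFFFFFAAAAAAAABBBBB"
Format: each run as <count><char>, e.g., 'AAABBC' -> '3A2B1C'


Scanning runs left to right:
  i=0: run of 'F' x 11 -> '11F'
  i=11: run of 'A' x 8 -> '8A'
  i=19: run of 'B' x 5 -> '5B'

RLE = 11F8A5B


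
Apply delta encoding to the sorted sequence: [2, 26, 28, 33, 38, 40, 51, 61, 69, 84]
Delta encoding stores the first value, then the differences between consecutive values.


First value: 2
Deltas:
  26 - 2 = 24
  28 - 26 = 2
  33 - 28 = 5
  38 - 33 = 5
  40 - 38 = 2
  51 - 40 = 11
  61 - 51 = 10
  69 - 61 = 8
  84 - 69 = 15


Delta encoded: [2, 24, 2, 5, 5, 2, 11, 10, 8, 15]


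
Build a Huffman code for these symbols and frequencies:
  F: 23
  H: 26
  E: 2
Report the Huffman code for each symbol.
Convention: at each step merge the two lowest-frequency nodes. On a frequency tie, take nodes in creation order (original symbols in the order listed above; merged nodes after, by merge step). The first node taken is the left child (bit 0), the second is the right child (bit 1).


Huffman tree construction:
Step 1: Merge E(2) + F(23) = 25
Step 2: Merge (E+F)(25) + H(26) = 51
Read each symbol's code off the tree from the root (left child = 0, right child = 1).

Codes:
  F: 01 (length 2)
  H: 1 (length 1)
  E: 00 (length 2)
Average code length: 76/51 = 1.4902 bits/symbol


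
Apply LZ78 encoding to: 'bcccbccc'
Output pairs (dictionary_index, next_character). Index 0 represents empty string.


LZ78 encoding steps:
Dictionary: {0: ''}
Step 1: w='' (idx 0), next='b' -> output (0, 'b'), add 'b' as idx 1
Step 2: w='' (idx 0), next='c' -> output (0, 'c'), add 'c' as idx 2
Step 3: w='c' (idx 2), next='c' -> output (2, 'c'), add 'cc' as idx 3
Step 4: w='b' (idx 1), next='c' -> output (1, 'c'), add 'bc' as idx 4
Step 5: w='cc' (idx 3), end of input -> output (3, '')


Encoded: [(0, 'b'), (0, 'c'), (2, 'c'), (1, 'c'), (3, '')]


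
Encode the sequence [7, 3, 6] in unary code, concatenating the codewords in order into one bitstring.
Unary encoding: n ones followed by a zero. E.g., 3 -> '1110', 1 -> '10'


Encode each number as n ones followed by a terminating 0:
  7 -> 11111110 (8 bits)
  3 -> 1110 (4 bits)
  6 -> 1111110 (7 bits)
Total length = 8 + 4 + 7 = 19 bits.

Unary([7, 3, 6]) = 1111111011101111110 (19 bits)
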